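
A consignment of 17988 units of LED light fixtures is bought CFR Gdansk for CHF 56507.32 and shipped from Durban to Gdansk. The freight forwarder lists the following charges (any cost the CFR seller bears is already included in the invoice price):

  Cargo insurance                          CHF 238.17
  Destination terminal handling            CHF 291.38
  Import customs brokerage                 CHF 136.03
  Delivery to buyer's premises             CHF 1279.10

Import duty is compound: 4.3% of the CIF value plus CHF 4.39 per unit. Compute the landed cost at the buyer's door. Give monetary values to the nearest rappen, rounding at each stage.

CFR: the seller pays costs through ocean freight to the destination port, but not insurance.
CIF value = CFR price + insurance = 56507.32 + 238.17 = 56745.49
Ad valorem component: 56745.49 × 4.3% = 2440.06
Specific component: 17988 × 4.39 = 78967.32
Import duty = 2440.06 + 78967.32 = 81407.38
Buyer bears: insurance 238.17 + destination terminal 291.38 + brokerage 136.03 + delivery 1279.10 + duty 81407.38 = 83352.06
Landed cost = invoice 56507.32 + 83352.06 = 139859.38

Total landed cost: CHF 139859.38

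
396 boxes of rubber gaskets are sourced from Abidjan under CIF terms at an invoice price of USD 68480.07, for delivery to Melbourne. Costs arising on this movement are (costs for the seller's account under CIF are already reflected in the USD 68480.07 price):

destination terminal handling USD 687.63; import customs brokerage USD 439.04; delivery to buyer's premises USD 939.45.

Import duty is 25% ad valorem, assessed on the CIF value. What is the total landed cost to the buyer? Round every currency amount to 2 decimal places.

Total landed cost: USD 87666.21

CIF: the seller pays costs through ocean freight and marine insurance to the destination port.
The CIF price already equals the CIF value: 68480.07
Import duty = 68480.07 × 25% = 17120.02
Buyer bears: destination terminal 687.63 + brokerage 439.04 + delivery 939.45 + duty 17120.02 = 19186.14
Landed cost = invoice 68480.07 + 19186.14 = 87666.21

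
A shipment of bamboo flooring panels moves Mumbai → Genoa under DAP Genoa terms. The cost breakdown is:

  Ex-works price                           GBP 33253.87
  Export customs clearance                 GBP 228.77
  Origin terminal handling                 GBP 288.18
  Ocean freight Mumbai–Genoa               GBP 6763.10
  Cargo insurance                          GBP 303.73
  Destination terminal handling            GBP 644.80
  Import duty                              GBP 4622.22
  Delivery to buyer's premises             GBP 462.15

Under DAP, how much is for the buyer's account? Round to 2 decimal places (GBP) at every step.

Buyer's account: GBP 4622.22

DAP: the seller bears all costs to the named destination except import duty and clearance.
Seller's account: goods 33253.87 + export clearance 228.77 + origin terminal 288.18 + freight 6763.10 + insurance 303.73 + destination terminal 644.80 + delivery 462.15 = 41944.60
Buyer's account: duty 4622.22 = 4622.22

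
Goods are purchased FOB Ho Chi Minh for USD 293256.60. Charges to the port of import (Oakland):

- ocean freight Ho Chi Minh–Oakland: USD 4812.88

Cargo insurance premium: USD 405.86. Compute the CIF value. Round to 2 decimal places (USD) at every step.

CIF = FOB price + freight + insurance
CIF = 293256.60 + 4812.88 + 405.86 = 298475.34

CIF value: USD 298475.34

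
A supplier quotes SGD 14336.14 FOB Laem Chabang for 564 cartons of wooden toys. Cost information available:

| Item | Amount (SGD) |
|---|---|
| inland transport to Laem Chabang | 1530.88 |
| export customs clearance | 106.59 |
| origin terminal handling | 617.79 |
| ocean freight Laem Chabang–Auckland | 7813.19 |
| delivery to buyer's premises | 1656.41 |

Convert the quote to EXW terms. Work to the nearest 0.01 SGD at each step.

Not relevant to the conversion: freight, delivery — on the buyer under both terms; not part of either seller's price.
From FOB to EXW, the seller no longer bears: inland to port, export clearance, origin terminal.
EXW price = 14336.14 − 1530.88 − 106.59 − 617.79 = 12080.88

EXW price: SGD 12080.88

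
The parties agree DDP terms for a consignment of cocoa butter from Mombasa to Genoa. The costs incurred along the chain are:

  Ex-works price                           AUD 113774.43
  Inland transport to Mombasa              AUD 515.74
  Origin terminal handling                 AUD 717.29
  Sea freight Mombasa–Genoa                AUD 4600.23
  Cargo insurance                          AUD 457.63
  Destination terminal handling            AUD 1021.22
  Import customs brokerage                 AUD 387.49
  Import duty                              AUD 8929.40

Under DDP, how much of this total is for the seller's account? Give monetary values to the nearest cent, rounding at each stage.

DDP: the seller bears all costs including import duty.
Seller's account: goods 113774.43 + inland to port 515.74 + origin terminal 717.29 + freight 4600.23 + insurance 457.63 + destination terminal 1021.22 + brokerage 387.49 + duty 8929.40 = 130403.43
Buyer's account: 0.00

Seller's account: AUD 130403.43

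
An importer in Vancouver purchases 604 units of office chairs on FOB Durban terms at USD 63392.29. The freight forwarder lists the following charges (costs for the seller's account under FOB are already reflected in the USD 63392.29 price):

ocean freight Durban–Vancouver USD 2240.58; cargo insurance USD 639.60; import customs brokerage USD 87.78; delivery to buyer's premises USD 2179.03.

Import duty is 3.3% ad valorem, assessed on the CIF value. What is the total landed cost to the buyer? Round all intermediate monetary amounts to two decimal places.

Total landed cost: USD 70726.27

FOB: the seller bears costs until goods are on board at the origin port; the buyer bears freight, insurance and all costs thereafter.
CIF value = FOB price + freight + insurance = 63392.29 + 2240.58 + 639.60 = 66272.47
Import duty = 66272.47 × 3.3% = 2186.99
Buyer bears: freight 2240.58 + insurance 639.60 + brokerage 87.78 + delivery 2179.03 + duty 2186.99 = 7333.98
Landed cost = invoice 63392.29 + 7333.98 = 70726.27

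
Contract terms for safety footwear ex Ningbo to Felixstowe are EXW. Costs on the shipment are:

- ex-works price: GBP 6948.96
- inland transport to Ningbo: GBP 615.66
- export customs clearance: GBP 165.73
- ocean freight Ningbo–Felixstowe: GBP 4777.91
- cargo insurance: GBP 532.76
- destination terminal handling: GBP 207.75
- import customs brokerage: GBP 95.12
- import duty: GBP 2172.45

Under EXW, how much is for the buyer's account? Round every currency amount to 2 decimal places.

Buyer's account: GBP 8567.38

EXW: the seller makes goods available at their premises; the buyer bears all onward costs.
Seller's account: goods 6948.96 = 6948.96
Buyer's account: inland to port 615.66 + export clearance 165.73 + freight 4777.91 + insurance 532.76 + destination terminal 207.75 + brokerage 95.12 + duty 2172.45 = 8567.38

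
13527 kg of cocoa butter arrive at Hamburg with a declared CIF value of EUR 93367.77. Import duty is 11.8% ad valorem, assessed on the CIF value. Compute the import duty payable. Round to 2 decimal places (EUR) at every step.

Import duty: EUR 11017.40

Import duty = 93367.77 × 11.8% = 11017.40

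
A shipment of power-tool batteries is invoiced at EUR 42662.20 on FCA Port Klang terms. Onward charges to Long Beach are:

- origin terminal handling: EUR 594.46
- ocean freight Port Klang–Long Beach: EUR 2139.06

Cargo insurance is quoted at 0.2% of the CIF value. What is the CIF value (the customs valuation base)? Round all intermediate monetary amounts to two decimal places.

Let C be the CIF value. C = FCA price + pre-shipment costs + freight + 0.2% × C
C − 0.2% × C = 42662.20 + 594.46 + 2139.06
0.998 × C = 45395.72
C = 45395.72 / 0.998 = 45486.69
Insurance premium = 0.2% × 45486.69 = 90.97

CIF value: EUR 45486.69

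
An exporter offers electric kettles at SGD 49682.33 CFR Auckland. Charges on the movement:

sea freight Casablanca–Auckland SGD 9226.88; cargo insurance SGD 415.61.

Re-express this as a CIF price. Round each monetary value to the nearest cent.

CIF price: SGD 50097.94

Not relevant to the conversion: freight — on the seller under both CFR and CIF; already in the CFR price and stays in the CIF price.
From CFR to CIF, the seller additionally bears: insurance.
CIF price = 49682.33 + 415.61 = 50097.94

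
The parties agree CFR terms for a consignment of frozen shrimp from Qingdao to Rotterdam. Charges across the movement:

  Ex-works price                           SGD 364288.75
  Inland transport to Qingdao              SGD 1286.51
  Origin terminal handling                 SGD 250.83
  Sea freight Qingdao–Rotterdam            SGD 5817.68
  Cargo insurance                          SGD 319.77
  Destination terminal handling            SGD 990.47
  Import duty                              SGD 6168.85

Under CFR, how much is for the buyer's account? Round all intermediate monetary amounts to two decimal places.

Buyer's account: SGD 7479.09

CFR: the seller pays costs through ocean freight to the destination port, but not insurance.
Seller's account: goods 364288.75 + inland to port 1286.51 + origin terminal 250.83 + freight 5817.68 = 371643.77
Buyer's account: insurance 319.77 + destination terminal 990.47 + duty 6168.85 = 7479.09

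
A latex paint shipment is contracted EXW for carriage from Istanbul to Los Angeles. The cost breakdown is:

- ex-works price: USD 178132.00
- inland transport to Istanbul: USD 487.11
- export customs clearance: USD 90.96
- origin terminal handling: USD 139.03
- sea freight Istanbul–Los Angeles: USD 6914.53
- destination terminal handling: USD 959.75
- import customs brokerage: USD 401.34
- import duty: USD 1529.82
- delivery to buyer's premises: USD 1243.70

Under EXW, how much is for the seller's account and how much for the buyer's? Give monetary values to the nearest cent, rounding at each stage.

EXW: the seller makes goods available at their premises; the buyer bears all onward costs.
Seller's account: goods 178132.00 = 178132.00
Buyer's account: inland to port 487.11 + export clearance 90.96 + origin terminal 139.03 + freight 6914.53 + destination terminal 959.75 + brokerage 401.34 + duty 1529.82 + delivery 1243.70 = 11766.24

Seller: USD 178132.00; buyer: USD 11766.24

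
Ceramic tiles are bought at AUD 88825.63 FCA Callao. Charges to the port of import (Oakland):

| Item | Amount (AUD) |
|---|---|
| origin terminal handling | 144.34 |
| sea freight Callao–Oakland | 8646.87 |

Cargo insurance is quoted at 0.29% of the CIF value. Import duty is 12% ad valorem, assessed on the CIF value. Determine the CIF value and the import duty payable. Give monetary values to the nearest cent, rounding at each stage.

Let C be the CIF value. C = FCA price + pre-shipment costs + freight + 0.29% × C
C − 0.29% × C = 88825.63 + 144.34 + 8646.87
0.9971 × C = 97616.84
C = 97616.84 / 0.9971 = 97900.75
Insurance premium = 0.29% × 97900.75 = 283.91
Import duty = 97900.75 × 12% = 11748.09

CIF value: AUD 97900.75; import duty: AUD 11748.09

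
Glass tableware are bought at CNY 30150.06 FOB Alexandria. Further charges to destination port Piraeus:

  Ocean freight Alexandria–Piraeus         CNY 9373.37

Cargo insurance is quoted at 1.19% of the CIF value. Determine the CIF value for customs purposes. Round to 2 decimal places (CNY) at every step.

CIF value: CNY 39999.42

Let C be the CIF value. C = FOB price + freight + 1.19% × C
C − 1.19% × C = 30150.06 + 9373.37
0.9881 × C = 39523.43
C = 39523.43 / 0.9881 = 39999.42
Insurance premium = 1.19% × 39999.42 = 475.99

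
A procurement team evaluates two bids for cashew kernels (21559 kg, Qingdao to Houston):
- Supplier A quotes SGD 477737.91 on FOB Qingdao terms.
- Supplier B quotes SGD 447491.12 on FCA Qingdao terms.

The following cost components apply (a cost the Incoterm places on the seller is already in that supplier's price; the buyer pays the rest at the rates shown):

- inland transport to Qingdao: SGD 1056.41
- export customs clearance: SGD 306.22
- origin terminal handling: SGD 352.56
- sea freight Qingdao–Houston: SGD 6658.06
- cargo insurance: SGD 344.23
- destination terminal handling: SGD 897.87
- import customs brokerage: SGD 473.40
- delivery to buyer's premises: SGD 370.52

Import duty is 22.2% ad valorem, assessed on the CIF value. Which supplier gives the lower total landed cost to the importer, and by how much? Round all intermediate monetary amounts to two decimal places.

Supplier B is cheaper by SGD 36530.74

Supplier A (FOB):
CIF value = FOB price + freight + insurance = 477737.91 + 6658.06 + 344.23 = 484740.20
Import duty = 484740.20 × 22.2% = 107612.32
Buyer bears (A): 6658.06 + 344.23 + 897.87 + 473.40 + 370.52 = 8744.08
Landed cost (A) = invoice 477737.91 + 8744.08 + duty 107612.32 = 594094.31
Supplier B (FCA):
CIF value = FCA price + origin terminal + freight + insurance = 447491.12 + 352.56 + 6658.06 + 344.23 = 454845.97
Import duty = 454845.97 × 22.2% = 100975.81
Buyer bears (B): 352.56 + 6658.06 + 344.23 + 897.87 + 473.40 + 370.52 = 9096.64
Landed cost (B) = invoice 447491.12 + 9096.64 + duty 100975.81 = 557563.57
Difference = |594094.31 − 557563.57| = 36530.74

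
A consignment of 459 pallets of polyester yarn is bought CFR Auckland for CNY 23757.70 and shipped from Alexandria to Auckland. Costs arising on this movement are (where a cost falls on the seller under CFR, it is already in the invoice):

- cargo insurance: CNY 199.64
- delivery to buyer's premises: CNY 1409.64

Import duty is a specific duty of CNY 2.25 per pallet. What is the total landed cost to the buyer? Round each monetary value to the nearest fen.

Total landed cost: CNY 26399.73

CFR: the seller pays costs through ocean freight to the destination port, but not insurance.
CIF value = CFR price + insurance = 23757.70 + 199.64 = 23957.34
Import duty = 459 × 2.25 = 1032.75
Buyer bears: insurance 199.64 + delivery 1409.64 + duty 1032.75 = 2642.03
Landed cost = invoice 23757.70 + 2642.03 = 26399.73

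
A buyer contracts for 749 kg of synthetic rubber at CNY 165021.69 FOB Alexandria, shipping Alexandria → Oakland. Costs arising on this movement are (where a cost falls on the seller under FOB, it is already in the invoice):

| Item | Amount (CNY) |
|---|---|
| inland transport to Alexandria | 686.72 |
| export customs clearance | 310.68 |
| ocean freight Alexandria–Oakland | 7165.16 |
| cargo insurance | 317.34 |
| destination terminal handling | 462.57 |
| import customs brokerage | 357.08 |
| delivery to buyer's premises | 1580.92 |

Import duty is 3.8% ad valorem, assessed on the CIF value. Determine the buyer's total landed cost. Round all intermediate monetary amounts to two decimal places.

Total landed cost: CNY 181459.92

FOB: the seller bears costs until goods are on board at the origin port; the buyer bears freight, insurance and all costs thereafter.
Already in the invoice (seller's account under FOB): inland to port, export clearance — exclude.
CIF value = FOB price + freight + insurance = 165021.69 + 7165.16 + 317.34 = 172504.19
Import duty = 172504.19 × 3.8% = 6555.16
Buyer bears: freight 7165.16 + insurance 317.34 + destination terminal 462.57 + brokerage 357.08 + delivery 1580.92 + duty 6555.16 = 16438.23
Landed cost = invoice 165021.69 + 16438.23 = 181459.92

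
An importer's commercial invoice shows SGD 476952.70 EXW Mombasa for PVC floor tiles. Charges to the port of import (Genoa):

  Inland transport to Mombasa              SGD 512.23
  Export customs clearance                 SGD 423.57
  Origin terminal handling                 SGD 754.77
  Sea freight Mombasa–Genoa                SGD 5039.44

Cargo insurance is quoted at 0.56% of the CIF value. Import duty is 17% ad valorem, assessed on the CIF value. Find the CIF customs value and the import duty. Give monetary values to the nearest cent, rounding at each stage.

CIF value: SGD 486406.59; import duty: SGD 82689.12

Let C be the CIF value. C = EXW price + pre-shipment costs + freight + 0.56% × C
C − 0.56% × C = 476952.70 + 512.23 + 423.57 + 754.77 + 5039.44
0.9944 × C = 483682.71
C = 483682.71 / 0.9944 = 486406.59
Insurance premium = 0.56% × 486406.59 = 2723.88
Import duty = 486406.59 × 17% = 82689.12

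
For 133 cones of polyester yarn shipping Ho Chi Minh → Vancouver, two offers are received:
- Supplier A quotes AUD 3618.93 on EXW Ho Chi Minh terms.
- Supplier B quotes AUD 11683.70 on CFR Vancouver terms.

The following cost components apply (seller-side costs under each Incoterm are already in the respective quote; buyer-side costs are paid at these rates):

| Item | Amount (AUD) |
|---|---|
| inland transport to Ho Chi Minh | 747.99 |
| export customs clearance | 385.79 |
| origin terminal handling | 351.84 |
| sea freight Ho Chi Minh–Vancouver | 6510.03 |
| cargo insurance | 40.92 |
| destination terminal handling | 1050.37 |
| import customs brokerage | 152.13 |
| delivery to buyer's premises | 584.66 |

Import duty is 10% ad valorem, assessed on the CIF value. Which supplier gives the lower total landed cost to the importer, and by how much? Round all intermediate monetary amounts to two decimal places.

Supplier A is cheaper by AUD 76.03

Supplier A (EXW):
CIF value = EXW price + inland to port + export clearance + origin terminal + freight + insurance = 3618.93 + 747.99 + 385.79 + 351.84 + 6510.03 + 40.92 = 11655.50
Import duty = 11655.50 × 10% = 1165.55
Buyer bears (A): 747.99 + 385.79 + 351.84 + 6510.03 + 40.92 + 1050.37 + 152.13 + 584.66 = 9823.73
Landed cost (A) = invoice 3618.93 + 9823.73 + duty 1165.55 = 14608.21
Supplier B (CFR):
CIF value = CFR price + insurance = 11683.70 + 40.92 = 11724.62
Import duty = 11724.62 × 10% = 1172.46
Buyer bears (B): 40.92 + 1050.37 + 152.13 + 584.66 = 1828.08
Landed cost (B) = invoice 11683.70 + 1828.08 + duty 1172.46 = 14684.24
Difference = |14608.21 − 14684.24| = 76.03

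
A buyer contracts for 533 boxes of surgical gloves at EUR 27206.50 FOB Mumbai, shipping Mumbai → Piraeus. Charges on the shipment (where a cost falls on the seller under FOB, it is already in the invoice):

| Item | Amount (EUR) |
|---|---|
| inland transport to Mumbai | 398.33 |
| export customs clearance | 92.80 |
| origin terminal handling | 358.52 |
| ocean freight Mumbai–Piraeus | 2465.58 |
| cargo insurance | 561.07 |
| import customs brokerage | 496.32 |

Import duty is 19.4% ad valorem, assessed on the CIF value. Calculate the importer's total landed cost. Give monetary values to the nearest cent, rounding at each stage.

FOB: the seller bears costs until goods are on board at the origin port; the buyer bears freight, insurance and all costs thereafter.
Already in the invoice (seller's account under FOB): inland to port, export clearance, origin terminal — exclude.
CIF value = FOB price + freight + insurance = 27206.50 + 2465.58 + 561.07 = 30233.15
Import duty = 30233.15 × 19.4% = 5865.23
Buyer bears: freight 2465.58 + insurance 561.07 + brokerage 496.32 + duty 5865.23 = 9388.20
Landed cost = invoice 27206.50 + 9388.20 = 36594.70

Total landed cost: EUR 36594.70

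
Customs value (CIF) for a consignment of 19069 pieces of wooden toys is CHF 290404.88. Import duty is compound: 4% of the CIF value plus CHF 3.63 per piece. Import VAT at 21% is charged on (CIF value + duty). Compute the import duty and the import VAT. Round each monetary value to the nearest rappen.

Ad valorem component: 290404.88 × 4% = 11616.20
Specific component: 19069 × 3.63 = 69220.47
Import duty = 11616.20 + 69220.47 = 80836.67
VAT base = CIF + duty = 290404.88 + 80836.67 = 371241.55
Import VAT = 371241.55 × 21% = 77960.73

Import duty: CHF 80836.67; import VAT: CHF 77960.73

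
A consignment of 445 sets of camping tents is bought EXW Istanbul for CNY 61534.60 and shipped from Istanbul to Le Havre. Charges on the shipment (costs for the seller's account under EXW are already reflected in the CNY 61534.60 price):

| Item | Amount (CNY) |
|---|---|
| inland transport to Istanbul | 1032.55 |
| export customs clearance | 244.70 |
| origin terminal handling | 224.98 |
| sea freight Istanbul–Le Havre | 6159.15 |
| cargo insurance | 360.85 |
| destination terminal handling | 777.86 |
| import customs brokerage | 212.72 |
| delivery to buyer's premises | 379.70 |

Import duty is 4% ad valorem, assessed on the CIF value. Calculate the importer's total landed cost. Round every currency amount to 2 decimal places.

Total landed cost: CNY 73709.38

EXW: the seller makes goods available at their premises; the buyer bears all onward costs.
CIF value = EXW price + inland to port + export clearance + origin terminal + freight + insurance = 61534.60 + 1032.55 + 244.70 + 224.98 + 6159.15 + 360.85 = 69556.83
Import duty = 69556.83 × 4% = 2782.27
Buyer bears: inland to port 1032.55 + export clearance 244.70 + origin terminal 224.98 + freight 6159.15 + insurance 360.85 + destination terminal 777.86 + brokerage 212.72 + delivery 379.70 + duty 2782.27 = 12174.78
Landed cost = invoice 61534.60 + 12174.78 = 73709.38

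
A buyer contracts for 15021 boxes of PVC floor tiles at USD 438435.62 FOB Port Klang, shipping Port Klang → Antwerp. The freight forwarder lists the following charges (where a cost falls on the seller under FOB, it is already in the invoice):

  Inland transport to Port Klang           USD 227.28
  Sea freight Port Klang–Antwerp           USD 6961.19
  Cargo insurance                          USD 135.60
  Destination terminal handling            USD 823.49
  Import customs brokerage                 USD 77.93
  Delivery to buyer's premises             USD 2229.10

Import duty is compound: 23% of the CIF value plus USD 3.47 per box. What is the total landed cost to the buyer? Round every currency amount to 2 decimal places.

Total landed cost: USD 603258.25

FOB: the seller bears costs until goods are on board at the origin port; the buyer bears freight, insurance and all costs thereafter.
Already in the invoice (seller's account under FOB): inland to port — exclude.
CIF value = FOB price + freight + insurance = 438435.62 + 6961.19 + 135.60 = 445532.41
Ad valorem component: 445532.41 × 23% = 102472.45
Specific component: 15021 × 3.47 = 52122.87
Import duty = 102472.45 + 52122.87 = 154595.32
Buyer bears: freight 6961.19 + insurance 135.60 + destination terminal 823.49 + brokerage 77.93 + delivery 2229.10 + duty 154595.32 = 164822.63
Landed cost = invoice 438435.62 + 164822.63 = 603258.25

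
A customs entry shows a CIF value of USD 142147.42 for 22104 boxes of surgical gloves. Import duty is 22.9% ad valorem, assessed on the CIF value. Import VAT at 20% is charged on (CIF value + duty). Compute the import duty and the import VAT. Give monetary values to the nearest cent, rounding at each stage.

Import duty: USD 32551.76; import VAT: USD 34939.84

Import duty = 142147.42 × 22.9% = 32551.76
VAT base = CIF + duty = 142147.42 + 32551.76 = 174699.18
Import VAT = 174699.18 × 20% = 34939.84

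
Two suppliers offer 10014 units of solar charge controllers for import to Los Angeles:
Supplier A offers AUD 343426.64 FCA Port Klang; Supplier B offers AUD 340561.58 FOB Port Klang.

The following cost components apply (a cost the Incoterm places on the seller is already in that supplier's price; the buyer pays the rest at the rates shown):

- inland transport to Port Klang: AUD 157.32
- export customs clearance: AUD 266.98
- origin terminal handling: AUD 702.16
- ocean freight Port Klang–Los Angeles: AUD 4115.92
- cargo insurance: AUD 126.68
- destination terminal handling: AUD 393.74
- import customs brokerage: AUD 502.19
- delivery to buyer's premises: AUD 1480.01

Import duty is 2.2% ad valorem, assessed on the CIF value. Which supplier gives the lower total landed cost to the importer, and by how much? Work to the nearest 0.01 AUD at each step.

Supplier B is cheaper by AUD 3645.70

Supplier A (FCA):
CIF value = FCA price + origin terminal + freight + insurance = 343426.64 + 702.16 + 4115.92 + 126.68 = 348371.40
Import duty = 348371.40 × 2.2% = 7664.17
Buyer bears (A): 702.16 + 4115.92 + 126.68 + 393.74 + 502.19 + 1480.01 = 7320.70
Landed cost (A) = invoice 343426.64 + 7320.70 + duty 7664.17 = 358411.51
Supplier B (FOB):
CIF value = FOB price + freight + insurance = 340561.58 + 4115.92 + 126.68 = 344804.18
Import duty = 344804.18 × 2.2% = 7585.69
Buyer bears (B): 4115.92 + 126.68 + 393.74 + 502.19 + 1480.01 = 6618.54
Landed cost (B) = invoice 340561.58 + 6618.54 + duty 7585.69 = 354765.81
Difference = |358411.51 − 354765.81| = 3645.70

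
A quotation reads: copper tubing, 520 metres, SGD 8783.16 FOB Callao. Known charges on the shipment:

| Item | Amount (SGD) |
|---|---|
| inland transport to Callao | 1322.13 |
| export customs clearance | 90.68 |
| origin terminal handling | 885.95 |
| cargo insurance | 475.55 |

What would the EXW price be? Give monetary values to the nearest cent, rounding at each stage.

EXW price: SGD 6484.40

Not relevant to the conversion: insurance — on the buyer under both terms; not part of either seller's price.
From FOB to EXW, the seller no longer bears: inland to port, export clearance, origin terminal.
EXW price = 8783.16 − 1322.13 − 90.68 − 885.95 = 6484.40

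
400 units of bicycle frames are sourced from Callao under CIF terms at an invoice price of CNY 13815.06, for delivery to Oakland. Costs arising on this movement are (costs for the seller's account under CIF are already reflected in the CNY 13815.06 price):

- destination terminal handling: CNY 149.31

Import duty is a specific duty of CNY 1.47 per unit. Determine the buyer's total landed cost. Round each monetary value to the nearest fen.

Total landed cost: CNY 14552.37

CIF: the seller pays costs through ocean freight and marine insurance to the destination port.
The CIF price already equals the CIF value: 13815.06
Import duty = 400 × 1.47 = 588.00
Buyer bears: destination terminal 149.31 + duty 588.00 = 737.31
Landed cost = invoice 13815.06 + 737.31 = 14552.37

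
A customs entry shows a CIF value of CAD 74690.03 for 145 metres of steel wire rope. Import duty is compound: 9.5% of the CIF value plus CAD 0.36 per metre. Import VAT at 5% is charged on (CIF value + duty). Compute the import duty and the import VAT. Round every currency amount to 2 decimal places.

Import duty: CAD 7147.75; import VAT: CAD 4091.89

Ad valorem component: 74690.03 × 9.5% = 7095.55
Specific component: 145 × 0.36 = 52.20
Import duty = 7095.55 + 52.20 = 7147.75
VAT base = CIF + duty = 74690.03 + 7147.75 = 81837.78
Import VAT = 81837.78 × 5% = 4091.89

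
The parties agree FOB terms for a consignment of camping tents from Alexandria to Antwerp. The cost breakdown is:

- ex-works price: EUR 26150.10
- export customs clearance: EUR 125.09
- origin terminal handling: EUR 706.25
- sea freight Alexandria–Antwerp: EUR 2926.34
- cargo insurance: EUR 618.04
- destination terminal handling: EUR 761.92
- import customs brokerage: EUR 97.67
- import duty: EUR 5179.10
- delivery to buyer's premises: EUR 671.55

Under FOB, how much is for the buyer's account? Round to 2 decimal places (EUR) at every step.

Buyer's account: EUR 10254.62

FOB: the seller bears costs until goods are on board at the origin port; the buyer bears freight, insurance and all costs thereafter.
Seller's account: goods 26150.10 + export clearance 125.09 + origin terminal 706.25 = 26981.44
Buyer's account: freight 2926.34 + insurance 618.04 + destination terminal 761.92 + brokerage 97.67 + duty 5179.10 + delivery 671.55 = 10254.62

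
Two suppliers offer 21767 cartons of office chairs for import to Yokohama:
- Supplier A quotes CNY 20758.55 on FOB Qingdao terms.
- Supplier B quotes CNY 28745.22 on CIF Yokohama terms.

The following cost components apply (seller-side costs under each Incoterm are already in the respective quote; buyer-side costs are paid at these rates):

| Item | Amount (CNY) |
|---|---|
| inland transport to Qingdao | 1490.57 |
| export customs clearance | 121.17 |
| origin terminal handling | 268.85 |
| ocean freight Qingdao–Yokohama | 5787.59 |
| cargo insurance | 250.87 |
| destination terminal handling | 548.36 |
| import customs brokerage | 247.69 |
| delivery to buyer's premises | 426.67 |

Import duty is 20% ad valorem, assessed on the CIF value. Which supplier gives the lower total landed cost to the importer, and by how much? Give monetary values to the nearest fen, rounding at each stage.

Supplier A (FOB):
CIF value = FOB price + freight + insurance = 20758.55 + 5787.59 + 250.87 = 26797.01
Import duty = 26797.01 × 20% = 5359.40
Buyer bears (A): 5787.59 + 250.87 + 548.36 + 247.69 + 426.67 = 7261.18
Landed cost (A) = invoice 20758.55 + 7261.18 + duty 5359.40 = 33379.13
Supplier B (CIF):
The CIF price already equals the CIF value: 28745.22
Import duty = 28745.22 × 20% = 5749.04
Buyer bears (B): 548.36 + 247.69 + 426.67 = 1222.72
Landed cost (B) = invoice 28745.22 + 1222.72 + duty 5749.04 = 35716.98
Difference = |33379.13 − 35716.98| = 2337.85

Supplier A is cheaper by CNY 2337.85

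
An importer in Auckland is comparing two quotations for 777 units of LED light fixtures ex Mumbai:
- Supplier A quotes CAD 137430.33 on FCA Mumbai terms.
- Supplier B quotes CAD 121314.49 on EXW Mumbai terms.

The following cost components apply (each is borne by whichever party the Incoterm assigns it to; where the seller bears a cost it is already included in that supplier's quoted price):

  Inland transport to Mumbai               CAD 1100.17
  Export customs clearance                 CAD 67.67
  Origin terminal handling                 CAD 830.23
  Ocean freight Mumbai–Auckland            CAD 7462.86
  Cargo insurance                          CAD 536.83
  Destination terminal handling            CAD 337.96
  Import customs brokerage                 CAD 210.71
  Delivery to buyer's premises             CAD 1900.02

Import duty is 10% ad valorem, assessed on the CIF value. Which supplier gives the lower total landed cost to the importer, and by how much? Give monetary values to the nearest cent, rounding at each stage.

Supplier A (FCA):
CIF value = FCA price + origin terminal + freight + insurance = 137430.33 + 830.23 + 7462.86 + 536.83 = 146260.25
Import duty = 146260.25 × 10% = 14626.03
Buyer bears (A): 830.23 + 7462.86 + 536.83 + 337.96 + 210.71 + 1900.02 = 11278.61
Landed cost (A) = invoice 137430.33 + 11278.61 + duty 14626.03 = 163334.97
Supplier B (EXW):
CIF value = EXW price + inland to port + export clearance + origin terminal + freight + insurance = 121314.49 + 1100.17 + 67.67 + 830.23 + 7462.86 + 536.83 = 131312.25
Import duty = 131312.25 × 10% = 13131.23
Buyer bears (B): 1100.17 + 67.67 + 830.23 + 7462.86 + 536.83 + 337.96 + 210.71 + 1900.02 = 12446.45
Landed cost (B) = invoice 121314.49 + 12446.45 + duty 13131.23 = 146892.17
Difference = |163334.97 − 146892.17| = 16442.80

Supplier B is cheaper by CAD 16442.80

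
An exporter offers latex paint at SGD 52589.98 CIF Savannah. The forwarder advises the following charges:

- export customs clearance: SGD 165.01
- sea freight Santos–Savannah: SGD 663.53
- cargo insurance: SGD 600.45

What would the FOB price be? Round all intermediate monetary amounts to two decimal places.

Not relevant to the conversion: export clearance — on the seller under both CIF and FOB; already in the CIF price and stays in the FOB price.
From CIF to FOB, the seller no longer bears: freight, insurance.
FOB price = 52589.98 − 663.53 − 600.45 = 51326.00

FOB price: SGD 51326.00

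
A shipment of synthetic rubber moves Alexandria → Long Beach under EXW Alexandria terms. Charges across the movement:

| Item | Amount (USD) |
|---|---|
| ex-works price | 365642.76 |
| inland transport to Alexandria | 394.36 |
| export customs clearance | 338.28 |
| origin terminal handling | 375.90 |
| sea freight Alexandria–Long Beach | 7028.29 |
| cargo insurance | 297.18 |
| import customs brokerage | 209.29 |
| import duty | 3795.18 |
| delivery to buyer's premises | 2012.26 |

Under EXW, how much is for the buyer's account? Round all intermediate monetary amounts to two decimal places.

EXW: the seller makes goods available at their premises; the buyer bears all onward costs.
Seller's account: goods 365642.76 = 365642.76
Buyer's account: inland to port 394.36 + export clearance 338.28 + origin terminal 375.90 + freight 7028.29 + insurance 297.18 + brokerage 209.29 + duty 3795.18 + delivery 2012.26 = 14450.74

Buyer's account: USD 14450.74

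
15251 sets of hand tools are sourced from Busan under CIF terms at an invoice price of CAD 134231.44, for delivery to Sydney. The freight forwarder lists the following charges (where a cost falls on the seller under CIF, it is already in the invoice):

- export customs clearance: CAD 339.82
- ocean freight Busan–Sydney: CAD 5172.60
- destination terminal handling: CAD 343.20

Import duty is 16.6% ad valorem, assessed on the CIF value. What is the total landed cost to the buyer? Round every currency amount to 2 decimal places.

CIF: the seller pays costs through ocean freight and marine insurance to the destination port.
Already in the invoice (seller's account under CIF): export clearance, freight — exclude.
The CIF price already equals the CIF value: 134231.44
Import duty = 134231.44 × 16.6% = 22282.42
Buyer bears: destination terminal 343.20 + duty 22282.42 = 22625.62
Landed cost = invoice 134231.44 + 22625.62 = 156857.06

Total landed cost: CAD 156857.06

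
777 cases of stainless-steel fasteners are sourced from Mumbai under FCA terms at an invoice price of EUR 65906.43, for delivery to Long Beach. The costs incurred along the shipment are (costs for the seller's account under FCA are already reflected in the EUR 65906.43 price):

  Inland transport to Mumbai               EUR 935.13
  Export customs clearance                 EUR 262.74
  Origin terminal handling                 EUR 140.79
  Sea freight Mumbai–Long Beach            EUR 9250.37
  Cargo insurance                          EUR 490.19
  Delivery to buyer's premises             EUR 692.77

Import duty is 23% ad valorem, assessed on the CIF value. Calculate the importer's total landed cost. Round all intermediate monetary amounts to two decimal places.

Total landed cost: EUR 93911.74

FCA: the seller delivers export-cleared goods to the carrier; the buyer bears costs from that point.
Already in the invoice (seller's account under FCA): inland to port, export clearance — exclude.
CIF value = FCA price + origin terminal + freight + insurance = 65906.43 + 140.79 + 9250.37 + 490.19 = 75787.78
Import duty = 75787.78 × 23% = 17431.19
Buyer bears: origin terminal 140.79 + freight 9250.37 + insurance 490.19 + delivery 692.77 + duty 17431.19 = 28005.31
Landed cost = invoice 65906.43 + 28005.31 = 93911.74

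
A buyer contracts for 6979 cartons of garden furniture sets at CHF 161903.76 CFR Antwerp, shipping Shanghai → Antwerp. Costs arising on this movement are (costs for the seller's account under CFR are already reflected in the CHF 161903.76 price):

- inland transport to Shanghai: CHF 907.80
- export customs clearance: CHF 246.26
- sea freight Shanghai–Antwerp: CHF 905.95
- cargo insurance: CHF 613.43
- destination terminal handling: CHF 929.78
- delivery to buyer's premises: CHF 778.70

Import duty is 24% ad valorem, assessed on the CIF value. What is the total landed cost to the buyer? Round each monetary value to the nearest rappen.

Total landed cost: CHF 203229.80

CFR: the seller pays costs through ocean freight to the destination port, but not insurance.
Already in the invoice (seller's account under CFR): inland to port, export clearance, freight — exclude.
CIF value = CFR price + insurance = 161903.76 + 613.43 = 162517.19
Import duty = 162517.19 × 24% = 39004.13
Buyer bears: insurance 613.43 + destination terminal 929.78 + delivery 778.70 + duty 39004.13 = 41326.04
Landed cost = invoice 161903.76 + 41326.04 = 203229.80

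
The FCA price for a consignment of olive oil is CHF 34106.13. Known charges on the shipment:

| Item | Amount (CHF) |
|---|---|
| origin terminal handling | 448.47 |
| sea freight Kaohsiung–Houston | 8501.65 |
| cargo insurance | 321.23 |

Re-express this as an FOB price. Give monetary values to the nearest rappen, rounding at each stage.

Not relevant to the conversion: insurance, freight — on the buyer under both terms; not part of either seller's price.
From FCA to FOB, the seller additionally bears: origin terminal.
FOB price = 34106.13 + 448.47 = 34554.60

FOB price: CHF 34554.60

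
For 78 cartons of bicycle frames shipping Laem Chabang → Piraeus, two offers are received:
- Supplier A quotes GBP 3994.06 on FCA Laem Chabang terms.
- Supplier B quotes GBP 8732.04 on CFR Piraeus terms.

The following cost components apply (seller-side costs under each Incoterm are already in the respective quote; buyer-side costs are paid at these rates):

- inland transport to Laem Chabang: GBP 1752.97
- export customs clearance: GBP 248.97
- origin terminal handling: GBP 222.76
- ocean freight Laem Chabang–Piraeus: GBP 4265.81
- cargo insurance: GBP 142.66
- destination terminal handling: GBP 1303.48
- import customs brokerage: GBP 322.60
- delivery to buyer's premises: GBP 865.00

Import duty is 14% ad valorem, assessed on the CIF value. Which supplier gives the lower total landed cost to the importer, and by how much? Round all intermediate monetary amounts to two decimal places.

Supplier A is cheaper by GBP 284.33

Supplier A (FCA):
CIF value = FCA price + origin terminal + freight + insurance = 3994.06 + 222.76 + 4265.81 + 142.66 = 8625.29
Import duty = 8625.29 × 14% = 1207.54
Buyer bears (A): 222.76 + 4265.81 + 142.66 + 1303.48 + 322.60 + 865.00 = 7122.31
Landed cost (A) = invoice 3994.06 + 7122.31 + duty 1207.54 = 12323.91
Supplier B (CFR):
CIF value = CFR price + insurance = 8732.04 + 142.66 = 8874.70
Import duty = 8874.70 × 14% = 1242.46
Buyer bears (B): 142.66 + 1303.48 + 322.60 + 865.00 = 2633.74
Landed cost (B) = invoice 8732.04 + 2633.74 + duty 1242.46 = 12608.24
Difference = |12323.91 − 12608.24| = 284.33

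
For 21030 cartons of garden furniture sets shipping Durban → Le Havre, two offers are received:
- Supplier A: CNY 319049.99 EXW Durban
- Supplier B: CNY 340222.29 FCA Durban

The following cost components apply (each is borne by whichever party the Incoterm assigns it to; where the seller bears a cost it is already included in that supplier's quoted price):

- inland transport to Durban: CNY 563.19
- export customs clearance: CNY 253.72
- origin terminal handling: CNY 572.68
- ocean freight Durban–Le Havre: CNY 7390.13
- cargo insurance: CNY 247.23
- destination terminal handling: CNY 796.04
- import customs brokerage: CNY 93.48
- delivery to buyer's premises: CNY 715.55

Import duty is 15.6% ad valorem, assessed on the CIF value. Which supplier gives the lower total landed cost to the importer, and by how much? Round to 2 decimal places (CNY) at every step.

Supplier A is cheaper by CNY 23530.83

Supplier A (EXW):
CIF value = EXW price + inland to port + export clearance + origin terminal + freight + insurance = 319049.99 + 563.19 + 253.72 + 572.68 + 7390.13 + 247.23 = 328076.94
Import duty = 328076.94 × 15.6% = 51180.00
Buyer bears (A): 563.19 + 253.72 + 572.68 + 7390.13 + 247.23 + 796.04 + 93.48 + 715.55 = 10632.02
Landed cost (A) = invoice 319049.99 + 10632.02 + duty 51180.00 = 380862.01
Supplier B (FCA):
CIF value = FCA price + origin terminal + freight + insurance = 340222.29 + 572.68 + 7390.13 + 247.23 = 348432.33
Import duty = 348432.33 × 15.6% = 54355.44
Buyer bears (B): 572.68 + 7390.13 + 247.23 + 796.04 + 93.48 + 715.55 = 9815.11
Landed cost (B) = invoice 340222.29 + 9815.11 + duty 54355.44 = 404392.84
Difference = |380862.01 − 404392.84| = 23530.83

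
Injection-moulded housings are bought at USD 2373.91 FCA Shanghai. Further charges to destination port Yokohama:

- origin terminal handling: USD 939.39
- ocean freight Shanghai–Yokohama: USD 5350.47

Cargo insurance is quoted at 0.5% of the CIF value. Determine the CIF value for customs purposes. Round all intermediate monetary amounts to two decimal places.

CIF value: USD 8707.31

Let C be the CIF value. C = FCA price + pre-shipment costs + freight + 0.5% × C
C − 0.5% × C = 2373.91 + 939.39 + 5350.47
0.995 × C = 8663.77
C = 8663.77 / 0.995 = 8707.31
Insurance premium = 0.5% × 8707.31 = 43.54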